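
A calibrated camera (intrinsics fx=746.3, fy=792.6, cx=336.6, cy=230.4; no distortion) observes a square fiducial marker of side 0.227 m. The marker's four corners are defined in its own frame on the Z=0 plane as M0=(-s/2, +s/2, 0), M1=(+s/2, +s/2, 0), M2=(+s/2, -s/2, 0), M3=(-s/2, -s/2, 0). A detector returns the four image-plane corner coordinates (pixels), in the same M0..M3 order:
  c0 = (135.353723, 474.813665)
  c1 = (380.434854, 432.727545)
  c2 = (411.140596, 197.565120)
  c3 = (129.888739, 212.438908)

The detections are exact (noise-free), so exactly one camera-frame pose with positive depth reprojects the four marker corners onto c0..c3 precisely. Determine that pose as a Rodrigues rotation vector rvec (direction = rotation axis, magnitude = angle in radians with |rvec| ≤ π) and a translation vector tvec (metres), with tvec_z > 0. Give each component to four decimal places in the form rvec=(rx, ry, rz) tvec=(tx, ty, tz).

rvec=(0.4205, -0.3627, 0.0159) tvec=(-0.0543, 0.0847, 0.6272)

Intrinsics K: fx=746.3, fy=792.6, cx=336.6, cy=230.4
Marker side s = 0.227 m; corners in marker frame (Z=0):
  M0 = (-0.1135, +0.1135, 0)
  M1 = (+0.1135, +0.1135, 0)
  M2 = (+0.1135, -0.1135, 0)
  M3 = (-0.1135, -0.1135, 0)
Detected image corners:
  c0 = (135.353723, 474.813665) px
  c1 = (380.434854, 432.727545) px
  c2 = (411.140596, 197.565120) px
  c3 = (129.888739, 212.438908) px
Planar DLT: solve 8×8 A·h = b for H (H[2,2]=1):
  H  [+1300.04270 +106.38502 +272.02930]
  H  [+52.79897 +1300.31844 +337.41371]
  H  [+0.55425 +0.63206 +1.00000]
B = K⁻¹H; ‖b₁‖=1.594427, ‖b₂‖=1.594427; λ = 2/(‖b₁‖+‖b₂‖) = 0.627184, sign → tz>0 ⇒ λ=+0.627184
r₁ = λ·B[:,0] = (+0.93576,-0.05927,+0.34761); r₂ = λ·B[:,1] = (-0.08939,+0.91371,+0.39642)
r₃ = r₁×r₂ = (-0.34111,-0.40203,+0.84972); SVD([r₁ r₂ r₃]) → R = UVᵀ:
  R  [+0.93576 -0.08939 -0.34111]
  R  [-0.05927 +0.91371 -0.40203]
  R  [+0.34761 +0.39642 +0.84972]
t = (-0.05426, +0.08468, +0.62718) m
tr R = 2.699185; θ = arccos((tr R − 1)/2) = 0.555584 rad = 31.833°
axis k = ((R−Rᵀ)₃₂, (R−Rᵀ)₁₃, (R−Rᵀ)₂₁) / (2 sinθ) = (+0.756907, -0.652898, +0.028555)
rvec = θ·k = (+0.420526, -0.362740, +0.015864)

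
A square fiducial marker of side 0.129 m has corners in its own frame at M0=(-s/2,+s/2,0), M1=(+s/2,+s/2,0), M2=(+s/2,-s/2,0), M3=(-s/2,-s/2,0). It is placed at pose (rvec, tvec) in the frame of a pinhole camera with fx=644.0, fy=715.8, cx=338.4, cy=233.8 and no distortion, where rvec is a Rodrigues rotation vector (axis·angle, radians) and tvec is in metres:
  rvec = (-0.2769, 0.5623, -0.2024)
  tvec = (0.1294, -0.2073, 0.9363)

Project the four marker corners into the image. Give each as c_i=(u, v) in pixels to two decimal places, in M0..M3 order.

Intrinsics K: fx=644.0, fy=715.8, cx=338.4, cy=233.8
Marker side s = 0.129 m; corners in marker frame (Z=0):
  M0 = (-0.0645, +0.0645, 0)
  M1 = (+0.0645, +0.0645, 0)
  M2 = (+0.0645, -0.0645, 0)
  M3 = (-0.0645, -0.0645, 0)
rvec = (-0.2769, 0.5623, -0.2024), |rvec| = θ = 0.65865 rad = 37.738°
Rodrigues: sinθ=0.61205, 1−cosθ=0.20918; R = I + sinθ·[k]× + (1−cosθ)·[k]×²:
    [+0.82779 +0.11300 +0.54954]
    [-0.26316 +0.94328 +0.20243]
    [-0.49549 -0.31219 +0.81057]
t = (0.1294, -0.2073, 0.9363) m
M0: Pc = R·M0+t = (+0.08330, -0.12949, +0.94812); u = 644.0·(+0.08330)/0.94812 + 338.4 = 394.9779, v = 715.8·(-0.12949)/0.94812 + 233.8 = 136.0433
M1: Pc = R·M1+t = (+0.19008, -0.16343, +0.88420); u = 644.0·(+0.19008)/0.88420 + 338.4 = 476.8434, v = 715.8·(-0.16343)/0.88420 + 233.8 = 101.4949
M2: Pc = R·M2+t = (+0.17550, -0.28511, +0.92448); u = 644.0·(+0.17550)/0.92448 + 338.4 = 460.6577, v = 715.8·(-0.28511)/0.92448 + 233.8 = 13.0424
M3: Pc = R·M3+t = (+0.06872, -0.25117, +0.98840); u = 644.0·(+0.06872)/0.98840 + 338.4 = 383.1745, v = 715.8·(-0.25117)/0.98840 + 233.8 = 51.9033

c0=(394.98, 136.04) c1=(476.84, 101.49) c2=(460.66, 13.04) c3=(383.17, 51.90)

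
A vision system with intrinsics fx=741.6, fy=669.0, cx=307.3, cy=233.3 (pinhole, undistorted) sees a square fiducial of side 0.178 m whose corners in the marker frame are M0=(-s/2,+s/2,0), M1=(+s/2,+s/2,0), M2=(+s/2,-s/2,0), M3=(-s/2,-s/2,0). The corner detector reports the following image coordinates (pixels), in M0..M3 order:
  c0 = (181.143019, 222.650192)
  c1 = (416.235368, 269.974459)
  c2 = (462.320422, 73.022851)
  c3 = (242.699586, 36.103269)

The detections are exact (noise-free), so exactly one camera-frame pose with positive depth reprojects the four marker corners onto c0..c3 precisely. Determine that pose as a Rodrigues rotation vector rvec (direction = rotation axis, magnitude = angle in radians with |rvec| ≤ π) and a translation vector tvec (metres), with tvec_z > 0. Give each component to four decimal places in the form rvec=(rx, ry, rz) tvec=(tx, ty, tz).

Intrinsics K: fx=741.6, fy=669.0, cx=307.3, cy=233.3
Marker side s = 0.178 m; corners in marker frame (Z=0):
  M0 = (-0.0890, +0.0890, 0)
  M1 = (+0.0890, +0.0890, 0)
  M2 = (+0.0890, -0.0890, 0)
  M3 = (-0.0890, -0.0890, 0)
Detected image corners:
  c0 = (181.143019, 222.650192) px
  c1 = (416.235368, 269.974459) px
  c2 = (462.320422, 73.022851) px
  c3 = (242.699586, 36.103269) px
Planar DLT: solve 8×8 A·h = b for H (H[2,2]=1):
  H  [+1207.25559 -443.83506 +324.51017]
  H  [+203.93281 +1011.70793 +146.35798]
  H  [-0.20994 -0.43200 +1.00000]
B = K⁻¹H; ‖b₁‖=1.768583, ‖b₂‖=1.768583; λ = 2/(‖b₁‖+‖b₂‖) = 0.565425, sign → tz>0 ⇒ λ=+0.565425
r₁ = λ·B[:,0] = (+0.96965,+0.21376,-0.11871); r₂ = λ·B[:,1] = (-0.23718,+0.94026,-0.24426)
r₃ = r₁×r₂ = (+0.05940,+0.26500,+0.96242); SVD([r₁ r₂ r₃]) → R = UVᵀ:
  R  [+0.96965 -0.23718 +0.05940]
  R  [+0.21376 +0.94026 +0.26500]
  R  [-0.11871 -0.24426 +0.96242]
t = (+0.01312, -0.07348, +0.56542) m
tr R = 2.872319; θ = arccos((tr R − 1)/2) = 0.359253 rad = 20.584°
axis k = ((R−Rᵀ)₃₂, (R−Rᵀ)₁₃, (R−Rᵀ)₂₁) / (2 sinθ) = (-0.724265, +0.253303, +0.641309)
rvec = θ·k = (-0.260195, +0.091000, +0.230393)

rvec=(-0.2602, 0.0910, 0.2304) tvec=(0.0131, -0.0735, 0.5654)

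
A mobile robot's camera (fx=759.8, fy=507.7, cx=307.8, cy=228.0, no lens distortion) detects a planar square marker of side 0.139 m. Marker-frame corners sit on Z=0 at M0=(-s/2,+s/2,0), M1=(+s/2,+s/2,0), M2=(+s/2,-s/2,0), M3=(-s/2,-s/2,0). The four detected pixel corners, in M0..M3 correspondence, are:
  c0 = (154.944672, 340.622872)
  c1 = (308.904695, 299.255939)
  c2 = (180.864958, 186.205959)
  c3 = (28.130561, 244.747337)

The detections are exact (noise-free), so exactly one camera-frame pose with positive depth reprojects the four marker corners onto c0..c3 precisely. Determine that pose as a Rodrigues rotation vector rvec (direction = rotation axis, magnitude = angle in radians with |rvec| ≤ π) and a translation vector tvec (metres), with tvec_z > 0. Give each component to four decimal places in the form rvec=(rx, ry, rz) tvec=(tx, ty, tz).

rvec=(0.4680, 0.3565, -0.5188) tvec=(-0.0937, 0.0433, 0.5038)

Intrinsics K: fx=759.8, fy=507.7, cx=307.8, cy=228.0
Marker side s = 0.139 m; corners in marker frame (Z=0):
  M0 = (-0.0695, +0.0695, 0)
  M1 = (+0.0695, +0.0695, 0)
  M2 = (+0.0695, -0.0695, 0)
  M3 = (-0.0695, -0.0695, 0)
Detected image corners:
  c0 = (154.944672, 340.622872) px
  c1 = (308.904695, 299.255939) px
  c2 = (180.864958, 186.205959) px
  c3 = (28.130561, 244.747337) px
Planar DLT: solve 8×8 A·h = b for H (H[2,2]=1):
  H  [+957.73001 +1027.86715 +166.52820]
  H  [-588.40501 +925.09227 +271.61542]
  H  [-0.86611 +0.66222 +1.00000]
B = K⁻¹H; ‖b₁‖=1.984837, ‖b₂‖=1.984837; λ = 2/(‖b₁‖+‖b₂‖) = 0.503820, sign → tz>0 ⇒ λ=+0.503820
r₁ = λ·B[:,0] = (+0.81184,-0.38794,-0.43637); r₂ = λ·B[:,1] = (+0.54642,+0.76819,+0.33364)
r₃ = r₁×r₂ = (+0.20578,-0.50930,+0.83563); SVD([r₁ r₂ r₃]) → R = UVᵀ:
  R  [+0.81184 +0.54642 +0.20578]
  R  [-0.38794 +0.76819 -0.50930]
  R  [-0.43637 +0.33364 +0.83563]
t = (-0.09368, +0.04328, +0.50382) m
tr R = 2.415658; θ = arccos((tr R − 1)/2) = 0.784377 rad = 44.941°
axis k = ((R−Rᵀ)₃₂, (R−Rᵀ)₁₃, (R−Rᵀ)₂₁) / (2 sinθ) = (+0.596654, +0.454530, -0.661367)
rvec = θ·k = (+0.468002, +0.356523, -0.518761)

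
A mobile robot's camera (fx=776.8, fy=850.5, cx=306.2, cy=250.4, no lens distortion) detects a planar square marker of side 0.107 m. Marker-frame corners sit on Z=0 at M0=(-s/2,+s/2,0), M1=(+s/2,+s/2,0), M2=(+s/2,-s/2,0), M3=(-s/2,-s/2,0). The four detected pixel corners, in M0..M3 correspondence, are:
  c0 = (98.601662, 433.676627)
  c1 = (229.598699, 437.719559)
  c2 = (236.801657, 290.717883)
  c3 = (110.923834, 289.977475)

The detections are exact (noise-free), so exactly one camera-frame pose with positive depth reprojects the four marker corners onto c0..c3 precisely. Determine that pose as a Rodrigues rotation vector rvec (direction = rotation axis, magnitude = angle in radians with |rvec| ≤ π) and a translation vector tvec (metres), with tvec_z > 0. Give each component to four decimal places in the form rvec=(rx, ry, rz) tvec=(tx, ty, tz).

Intrinsics K: fx=776.8, fy=850.5, cx=306.2, cy=250.4
Marker side s = 0.107 m; corners in marker frame (Z=0):
  M0 = (-0.0535, +0.0535, 0)
  M1 = (+0.0535, +0.0535, 0)
  M2 = (+0.0535, -0.0535, 0)
  M3 = (-0.0535, -0.0535, 0)
Detected image corners:
  c0 = (98.601662, 433.676627) px
  c1 = (229.598699, 437.719559) px
  c2 = (236.801657, 290.717883) px
  c3 = (110.923834, 289.977475) px
Planar DLT: solve 8×8 A·h = b for H (H[2,2]=1):
  H  [+1165.04963 -157.09376 +168.37521]
  H  [-52.73660 +1217.33536 +361.50051]
  H  [-0.20596 -0.38816 +1.00000]
B = K⁻¹H; ‖b₁‖=1.594352, ‖b₂‖=1.594352; λ = 2/(‖b₁‖+‖b₂‖) = 0.627214, sign → tz>0 ⇒ λ=+0.627214
r₁ = λ·B[:,0] = (+0.99162,-0.00086,-0.12918); r₂ = λ·B[:,1] = (-0.03088,+0.96942,-0.24346)
r₃ = r₁×r₂ = (+0.12544,+0.24541,+0.96127); SVD([r₁ r₂ r₃]) → R = UVᵀ:
  R  [+0.99162 -0.03088 +0.12544]
  R  [-0.00086 +0.96942 +0.24541]
  R  [-0.12918 -0.24346 +0.96127]
t = (-0.11128, +0.08193, +0.62721) m
tr R = 2.922311; θ = arccos((tr R − 1)/2) = 0.279637 rad = 16.022°
axis k = ((R−Rᵀ)₃₂, (R−Rᵀ)₁₃, (R−Rᵀ)₂₁) / (2 sinθ) = (-0.885598, +0.461257, +0.054379)
rvec = θ·k = (-0.247647, +0.128985, +0.015206)

rvec=(-0.2476, 0.1290, 0.0152) tvec=(-0.1113, 0.0819, 0.6272)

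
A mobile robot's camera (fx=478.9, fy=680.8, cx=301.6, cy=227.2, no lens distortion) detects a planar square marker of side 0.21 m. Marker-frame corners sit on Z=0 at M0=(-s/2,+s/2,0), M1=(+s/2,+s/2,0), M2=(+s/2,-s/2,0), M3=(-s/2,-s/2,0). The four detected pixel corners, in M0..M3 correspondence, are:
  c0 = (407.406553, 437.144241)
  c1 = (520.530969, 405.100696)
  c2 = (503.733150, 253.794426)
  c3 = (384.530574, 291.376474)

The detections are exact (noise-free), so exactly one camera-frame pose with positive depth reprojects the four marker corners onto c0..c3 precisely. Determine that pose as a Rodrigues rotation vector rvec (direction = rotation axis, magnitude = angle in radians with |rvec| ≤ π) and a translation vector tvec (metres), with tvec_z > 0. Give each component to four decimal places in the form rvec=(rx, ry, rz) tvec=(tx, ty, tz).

Intrinsics K: fx=478.9, fy=680.8, cx=301.6, cy=227.2
Marker side s = 0.21 m; corners in marker frame (Z=0):
  M0 = (-0.1050, +0.1050, 0)
  M1 = (+0.1050, +0.1050, 0)
  M2 = (+0.1050, -0.1050, 0)
  M3 = (-0.1050, -0.1050, 0)
Detected image corners:
  c0 = (407.406553, 437.144241) px
  c1 = (520.530969, 405.100696) px
  c2 = (503.733150, 253.794426) px
  c3 = (384.530574, 291.376474) px
Planar DLT: solve 8×8 A·h = b for H (H[2,2]=1):
  H  [+500.72832 +216.65175 +453.63143]
  H  [-205.14394 +800.37001 +349.15896]
  H  [-0.11458 +0.26873 +1.00000]
B = K⁻¹H; ‖b₁‖=1.153984, ‖b₂‖=1.153984; λ = 2/(‖b₁‖+‖b₂‖) = 0.866563, sign → tz>0 ⇒ λ=+0.866563
r₁ = λ·B[:,0] = (+0.96859,-0.22799,-0.09929); r₂ = λ·B[:,1] = (+0.24537,+0.94104,+0.23287)
r₃ = r₁×r₂ = (+0.04034,-0.24992,+0.96743); SVD([r₁ r₂ r₃]) → R = UVᵀ:
  R  [+0.96859 +0.24537 +0.04034]
  R  [-0.22799 +0.94104 -0.24992]
  R  [-0.09929 +0.23287 +0.96743]
t = (+0.27510, +0.15524, +0.86656) m
tr R = 2.877060; θ = arccos((tr R − 1)/2) = 0.352450 rad = 20.194°
axis k = ((R−Rᵀ)₃₂, (R−Rᵀ)₁₃, (R−Rᵀ)₂₁) / (2 sinθ) = (+0.699291, +0.202244, -0.685631)
rvec = θ·k = (+0.246465, +0.071281, -0.241651)

rvec=(0.2465, 0.0713, -0.2417) tvec=(0.2751, 0.1552, 0.8666)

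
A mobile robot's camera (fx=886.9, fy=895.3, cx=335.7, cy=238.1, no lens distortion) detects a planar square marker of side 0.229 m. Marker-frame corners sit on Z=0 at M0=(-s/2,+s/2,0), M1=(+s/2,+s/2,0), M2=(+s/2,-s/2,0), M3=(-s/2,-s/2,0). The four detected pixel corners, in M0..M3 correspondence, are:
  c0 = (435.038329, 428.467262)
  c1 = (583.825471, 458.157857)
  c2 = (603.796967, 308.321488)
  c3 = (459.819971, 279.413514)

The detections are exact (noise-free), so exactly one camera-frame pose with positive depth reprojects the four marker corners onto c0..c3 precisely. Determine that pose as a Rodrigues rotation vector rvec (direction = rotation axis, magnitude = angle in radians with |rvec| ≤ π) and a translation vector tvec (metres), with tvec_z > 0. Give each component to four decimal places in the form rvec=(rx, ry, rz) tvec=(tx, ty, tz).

rvec=(-0.1939, -0.0261, 0.1952) tvec=(0.2837, 0.1962, 1.3591)

Intrinsics K: fx=886.9, fy=895.3, cx=335.7, cy=238.1
Marker side s = 0.229 m; corners in marker frame (Z=0):
  M0 = (-0.1145, +0.1145, 0)
  M1 = (+0.1145, +0.1145, 0)
  M2 = (+0.1145, -0.1145, 0)
  M3 = (-0.1145, -0.1145, 0)
Detected image corners:
  c0 = (435.038329, 428.467262) px
  c1 = (583.825471, 458.157857) px
  c2 = (603.796967, 308.321488) px
  c3 = (459.819971, 279.413514) px
Planar DLT: solve 8×8 A·h = b for H (H[2,2]=1):
  H  [+641.71234 -172.00744 +520.84584]
  H  [+129.80046 +599.99689 +367.37759]
  H  [+0.00511 -0.14271 +1.00000]
B = K⁻¹H; ‖b₁‖=0.735782, ‖b₂‖=0.735782; λ = 2/(‖b₁‖+‖b₂‖) = 1.359098, sign → tz>0 ⇒ λ=+1.359098
r₁ = λ·B[:,0] = (+0.98074,+0.19519,+0.00695); r₂ = λ·B[:,1] = (-0.19017,+0.96240,-0.19396)
r₃ = r₁×r₂ = (-0.04455,+0.18890,+0.98098); SVD([r₁ r₂ r₃]) → R = UVᵀ:
  R  [+0.98074 -0.19017 -0.04455]
  R  [+0.19519 +0.96240 +0.18890]
  R  [+0.00695 -0.19396 +0.98098]
t = (+0.28372, +0.19625, +1.35910) m
tr R = 2.924125; θ = arccos((tr R − 1)/2) = 0.276333 rad = 15.833°
axis k = ((R−Rᵀ)₃₂, (R−Rᵀ)₁₃, (R−Rᵀ)₂₁) / (2 sinθ) = (-0.701657, -0.094367, +0.706238)
rvec = θ·k = (-0.193891, -0.026077, +0.195157)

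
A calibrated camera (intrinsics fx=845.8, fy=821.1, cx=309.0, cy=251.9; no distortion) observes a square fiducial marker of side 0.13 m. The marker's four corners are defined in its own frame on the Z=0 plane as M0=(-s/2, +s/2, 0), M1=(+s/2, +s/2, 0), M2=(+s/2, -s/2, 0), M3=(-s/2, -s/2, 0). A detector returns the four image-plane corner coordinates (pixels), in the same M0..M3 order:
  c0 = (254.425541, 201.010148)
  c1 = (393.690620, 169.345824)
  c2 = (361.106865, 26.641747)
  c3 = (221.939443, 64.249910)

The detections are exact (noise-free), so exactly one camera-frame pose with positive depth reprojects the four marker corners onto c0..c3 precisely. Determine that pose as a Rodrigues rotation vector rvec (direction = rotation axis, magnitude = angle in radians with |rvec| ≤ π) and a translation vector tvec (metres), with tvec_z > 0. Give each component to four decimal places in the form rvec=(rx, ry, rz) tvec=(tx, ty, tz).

Intrinsics K: fx=845.8, fy=821.1, cx=309.0, cy=251.9
Marker side s = 0.13 m; corners in marker frame (Z=0):
  M0 = (-0.0650, +0.0650, 0)
  M1 = (+0.0650, +0.0650, 0)
  M2 = (+0.0650, -0.0650, 0)
  M3 = (-0.0650, -0.0650, 0)
Detected image corners:
  c0 = (254.425541, 201.010148) px
  c1 = (393.690620, 169.345824) px
  c2 = (361.106865, 26.641747) px
  c3 = (221.939443, 64.249910) px
Planar DLT: solve 8×8 A·h = b for H (H[2,2]=1):
  H  [+975.30908 +270.93895 +306.45653]
  H  [-302.14383 +1082.14811 +115.96659]
  H  [-0.31056 +0.06718 +1.00000]
B = K⁻¹H; ‖b₁‖=1.332303, ‖b₂‖=1.332303; λ = 2/(‖b₁‖+‖b₂‖) = 0.750580, sign → tz>0 ⇒ λ=+0.750580
r₁ = λ·B[:,0] = (+0.95067,-0.20468,-0.23310); r₂ = λ·B[:,1] = (+0.22201,+0.97374,+0.05043)
r₃ = r₁×r₂ = (+0.21666,-0.09969,+0.97114); SVD([r₁ r₂ r₃]) → R = UVᵀ:
  R  [+0.95067 +0.22201 +0.21666]
  R  [-0.20468 +0.97374 -0.09969]
  R  [-0.23310 +0.05043 +0.97114]
t = (-0.00226, -0.12426, +0.75058) m
tr R = 2.895551; θ = arccos((tr R − 1)/2) = 0.324608 rad = 18.599°
axis k = ((R−Rᵀ)₃₂, (R−Rᵀ)₁₃, (R−Rᵀ)₂₁) / (2 sinθ) = (+0.235335, +0.705082, -0.668937)
rvec = θ·k = (+0.076392, +0.228876, -0.217142)

rvec=(0.0764, 0.2289, -0.2171) tvec=(-0.0023, -0.1243, 0.7506)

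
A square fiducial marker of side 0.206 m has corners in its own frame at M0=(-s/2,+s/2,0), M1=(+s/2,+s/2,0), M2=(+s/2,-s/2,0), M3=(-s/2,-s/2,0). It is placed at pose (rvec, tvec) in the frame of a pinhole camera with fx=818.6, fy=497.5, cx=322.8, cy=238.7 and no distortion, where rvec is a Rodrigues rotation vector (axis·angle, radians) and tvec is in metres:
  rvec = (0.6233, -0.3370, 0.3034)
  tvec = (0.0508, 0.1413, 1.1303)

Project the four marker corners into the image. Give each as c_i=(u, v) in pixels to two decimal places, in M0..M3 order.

Intrinsics K: fx=818.6, fy=497.5, cx=322.8, cy=238.7
Marker side s = 0.206 m; corners in marker frame (Z=0):
  M0 = (-0.1030, +0.1030, 0)
  M1 = (+0.1030, +0.1030, 0)
  M2 = (+0.1030, -0.1030, 0)
  M3 = (-0.1030, -0.1030, 0)
rvec = (0.6233, -0.3370, 0.3034), |rvec| = θ = 0.77079 rad = 44.163°
Rodrigues: sinθ=0.69671, 1−cosθ=0.28264; R = I + sinθ·[k]× + (1−cosθ)·[k]×²:
    [+0.90218 -0.37417 -0.21464]
    [+0.17431 +0.77139 -0.61203]
    [+0.39457 +0.51475 +0.76115]
t = (0.0508, 0.1413, 1.1303) m
M0: Pc = R·M0+t = (-0.08066, +0.20280, +1.14268); u = 818.6·(-0.08066)/1.14268 + 322.8 = 265.0136, v = 497.5·(+0.20280)/1.14268 + 238.7 = 326.9947
M1: Pc = R·M1+t = (+0.10519, +0.23871, +1.22396); u = 818.6·(+0.10519)/1.22396 + 322.8 = 393.1494, v = 497.5·(+0.23871)/1.22396 + 238.7 = 335.7265
M2: Pc = R·M2+t = (+0.18226, +0.07980, +1.11792); u = 818.6·(+0.18226)/1.11792 + 322.8 = 456.2628, v = 497.5·(+0.07980)/1.11792 + 238.7 = 274.2132
M3: Pc = R·M3+t = (-0.00359, +0.04389, +1.03664); u = 818.6·(-0.00359)/1.03664 + 322.8 = 319.9686, v = 497.5·(+0.04389)/1.03664 + 238.7 = 259.7652

c0=(265.01, 326.99) c1=(393.15, 335.73) c2=(456.26, 274.21) c3=(319.97, 259.77)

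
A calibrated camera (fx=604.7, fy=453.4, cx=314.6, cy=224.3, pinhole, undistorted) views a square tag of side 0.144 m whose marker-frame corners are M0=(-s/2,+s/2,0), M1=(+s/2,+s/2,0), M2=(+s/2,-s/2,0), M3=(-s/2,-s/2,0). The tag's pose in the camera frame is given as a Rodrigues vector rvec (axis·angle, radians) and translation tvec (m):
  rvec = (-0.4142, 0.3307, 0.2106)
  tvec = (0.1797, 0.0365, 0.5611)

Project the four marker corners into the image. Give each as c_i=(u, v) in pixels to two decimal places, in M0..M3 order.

c0=(415.87, 298.17) c1=(584.09, 322.58) c2=(600.60, 209.45) c3=(445.16, 196.55)

Intrinsics K: fx=604.7, fy=453.4, cx=314.6, cy=224.3
Marker side s = 0.144 m; corners in marker frame (Z=0):
  M0 = (-0.0720, +0.0720, 0)
  M1 = (+0.0720, +0.0720, 0)
  M2 = (+0.0720, -0.0720, 0)
  M3 = (-0.0720, -0.0720, 0)
rvec = (-0.4142, 0.3307, 0.2106), |rvec| = θ = 0.57033 rad = 32.678°
Rodrigues: sinθ=0.53991, 1−cosθ=0.15828; R = I + sinθ·[k]× + (1−cosθ)·[k]×²:
    [+0.92520 -0.26602 +0.27062]
    [+0.13272 +0.89494 +0.42600]
    [-0.35551 -0.35822 +0.86330]
t = (0.1797, 0.0365, 0.5611) m
M0: Pc = R·M0+t = (+0.09393, +0.09138, +0.56090); u = 604.7·(+0.09393)/0.56090 + 314.6 = 415.8662, v = 453.4·(+0.09138)/0.56090 + 224.3 = 298.1658
M1: Pc = R·M1+t = (+0.22716, +0.11049, +0.50971); u = 604.7·(+0.22716)/0.50971 + 314.6 = 584.0944, v = 453.4·(+0.11049)/0.50971 + 224.3 = 322.5842
M2: Pc = R·M2+t = (+0.26547, -0.01838, +0.56130); u = 604.7·(+0.26547)/0.56130 + 314.6 = 600.5965, v = 453.4·(-0.01838)/0.56130 + 224.3 = 209.4531
M3: Pc = R·M3+t = (+0.13224, -0.03749, +0.61249); u = 604.7·(+0.13224)/0.61249 + 314.6 = 445.1572, v = 453.4·(-0.03749)/0.61249 + 224.3 = 196.5469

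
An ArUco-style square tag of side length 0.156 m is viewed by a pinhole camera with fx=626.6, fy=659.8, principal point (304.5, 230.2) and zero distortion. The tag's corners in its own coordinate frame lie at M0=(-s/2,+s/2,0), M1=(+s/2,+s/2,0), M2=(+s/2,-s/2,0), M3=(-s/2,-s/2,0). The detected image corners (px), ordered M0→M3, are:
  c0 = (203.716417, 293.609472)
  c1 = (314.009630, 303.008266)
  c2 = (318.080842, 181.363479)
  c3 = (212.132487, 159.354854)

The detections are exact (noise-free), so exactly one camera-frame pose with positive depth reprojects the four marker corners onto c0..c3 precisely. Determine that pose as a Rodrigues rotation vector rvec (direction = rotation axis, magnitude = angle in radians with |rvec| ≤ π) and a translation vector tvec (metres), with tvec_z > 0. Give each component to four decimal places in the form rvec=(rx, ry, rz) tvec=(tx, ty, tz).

rvec=(-0.1599, -0.5621, 0.0866) tvec=(-0.0503, 0.0041, 0.7944)

Intrinsics K: fx=626.6, fy=659.8, cx=304.5, cy=230.2
Marker side s = 0.156 m; corners in marker frame (Z=0):
  M0 = (-0.0780, +0.0780, 0)
  M1 = (+0.0780, +0.0780, 0)
  M2 = (+0.0780, -0.0780, 0)
  M3 = (-0.0780, -0.0780, 0)
Detected image corners:
  c0 = (203.716417, 293.609472) px
  c1 = (314.009630, 303.008266) px
  c2 = (318.080842, 181.363479) px
  c3 = (212.132487, 159.354854) px
Planar DLT: solve 8×8 A·h = b for H (H[2,2]=1):
  H  [+865.41223 -96.82921 +264.81584]
  H  [+255.71220 +766.66354 +233.64182]
  H  [+0.65870 -0.21956 +1.00000]
B = K⁻¹H; ‖b₁‖=1.258786, ‖b₂‖=1.258786; λ = 2/(‖b₁‖+‖b₂‖) = 0.794416, sign → tz>0 ⇒ λ=+0.794416
r₁ = λ·B[:,0] = (+0.84290,+0.12532,+0.52328); r₂ = λ·B[:,1] = (-0.03800,+0.98394,-0.17442)
r₃ = r₁×r₂ = (-0.53673,+0.12713,+0.83412); SVD([r₁ r₂ r₃]) → R = UVᵀ:
  R  [+0.84290 -0.03800 -0.53673]
  R  [+0.12532 +0.98394 +0.12713]
  R  [+0.52328 -0.17442 +0.83412]
t = (-0.05031, +0.00414, +0.79442) m
tr R = 2.660953; θ = arccos((tr R − 1)/2) = 0.590834 rad = 33.852°
axis k = ((R−Rᵀ)₃₂, (R−Rᵀ)₁₃, (R−Rᵀ)₂₁) / (2 sinθ) = (-0.270671, -0.951446, +0.146589)
rvec = θ·k = (-0.159922, -0.562146, +0.086610)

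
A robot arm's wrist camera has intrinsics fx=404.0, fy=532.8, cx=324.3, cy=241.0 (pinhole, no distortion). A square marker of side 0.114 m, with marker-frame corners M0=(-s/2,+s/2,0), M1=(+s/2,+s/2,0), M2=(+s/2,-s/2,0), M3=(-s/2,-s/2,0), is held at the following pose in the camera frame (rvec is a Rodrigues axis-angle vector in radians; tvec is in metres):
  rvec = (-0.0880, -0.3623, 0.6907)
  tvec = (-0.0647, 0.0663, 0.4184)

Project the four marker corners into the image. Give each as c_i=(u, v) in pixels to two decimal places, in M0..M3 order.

Intrinsics K: fx=404.0, fy=532.8, cx=324.3, cy=241.0
Marker side s = 0.114 m; corners in marker frame (Z=0):
  M0 = (-0.0570, +0.0570, 0)
  M1 = (+0.0570, +0.0570, 0)
  M2 = (+0.0570, -0.0570, 0)
  M3 = (-0.0570, -0.0570, 0)
rvec = (-0.0880, -0.3623, 0.6907), |rvec| = θ = 0.78490 rad = 44.972°
Rodrigues: sinθ=0.70676, 1−cosθ=0.29254; R = I + sinθ·[k]× + (1−cosθ)·[k]×²:
    [+0.71113 -0.60679 -0.35509]
    [+0.63707 +0.76979 -0.03959]
    [+0.29737 -0.19807 +0.93399]
t = (-0.0647, 0.0663, 0.4184) m
M0: Pc = R·M0+t = (-0.13982, +0.07386, +0.39016); u = 404.0·(-0.13982)/0.39016 + 324.3 = 179.5184, v = 532.8·(+0.07386)/0.39016 + 241.0 = 341.8691
M1: Pc = R·M1+t = (-0.05875, +0.14649, +0.42406); u = 404.0·(-0.05875)/0.42406 + 324.3 = 268.3267, v = 532.8·(+0.14649)/0.42406 + 241.0 = 425.0550
M2: Pc = R·M2+t = (+0.01042, +0.05874, +0.44664); u = 404.0·(+0.01042)/0.44664 + 324.3 = 333.7269, v = 532.8·(+0.05874)/0.44664 + 241.0 = 311.0658
M3: Pc = R·M3+t = (-0.07065, -0.01389, +0.41274); u = 404.0·(-0.07065)/0.41274 + 324.3 = 255.1485, v = 532.8·(-0.01389)/0.41274 + 241.0 = 223.0684

c0=(179.52, 341.87) c1=(268.33, 425.05) c2=(333.73, 311.07) c3=(255.15, 223.07)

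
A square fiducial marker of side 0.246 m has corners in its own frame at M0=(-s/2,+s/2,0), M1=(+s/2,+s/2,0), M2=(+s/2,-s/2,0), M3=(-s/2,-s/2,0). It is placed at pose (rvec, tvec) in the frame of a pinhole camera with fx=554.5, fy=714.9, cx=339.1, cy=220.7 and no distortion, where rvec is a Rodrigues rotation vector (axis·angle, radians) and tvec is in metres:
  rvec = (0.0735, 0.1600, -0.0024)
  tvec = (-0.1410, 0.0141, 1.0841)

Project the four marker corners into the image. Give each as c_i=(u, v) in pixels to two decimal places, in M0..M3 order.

Intrinsics K: fx=554.5, fy=714.9, cx=339.1, cy=220.7
Marker side s = 0.246 m; corners in marker frame (Z=0):
  M0 = (-0.1230, +0.1230, 0)
  M1 = (+0.1230, +0.1230, 0)
  M2 = (+0.1230, -0.1230, 0)
  M3 = (-0.1230, -0.1230, 0)
rvec = (0.0735, 0.1600, -0.0024), |rvec| = θ = 0.17609 rad = 10.089°
Rodrigues: sinθ=0.17518, 1−cosθ=0.01546; R = I + sinθ·[k]× + (1−cosθ)·[k]×²:
    [+0.98723 +0.00825 +0.15909]
    [+0.00348 +0.99730 -0.07331]
    [-0.15926 +0.07293 +0.98454]
t = (-0.1410, 0.0141, 1.0841) m
M0: Pc = R·M0+t = (-0.26141, +0.13634, +1.11266); u = 554.5·(-0.26141)/1.11266 + 339.1 = 208.8228, v = 714.9·(+0.13634)/1.11266 + 220.7 = 308.3008
M1: Pc = R·M1+t = (-0.01856, +0.13720, +1.07348); u = 554.5·(-0.01856)/1.07348 + 339.1 = 329.5152, v = 714.9·(+0.13720)/1.07348 + 220.7 = 312.0676
M2: Pc = R·M2+t = (-0.02059, -0.10814, +1.05554); u = 554.5·(-0.02059)/1.05554 + 339.1 = 328.2858, v = 714.9·(-0.10814)/1.05554 + 220.7 = 147.4582
M3: Pc = R·M3+t = (-0.26344, -0.10900, +1.09472); u = 554.5·(-0.26344)/1.09472 + 339.1 = 205.6595, v = 714.9·(-0.10900)/1.09472 + 220.7 = 149.5208

c0=(208.82, 308.30) c1=(329.52, 312.07) c2=(328.29, 147.46) c3=(205.66, 149.52)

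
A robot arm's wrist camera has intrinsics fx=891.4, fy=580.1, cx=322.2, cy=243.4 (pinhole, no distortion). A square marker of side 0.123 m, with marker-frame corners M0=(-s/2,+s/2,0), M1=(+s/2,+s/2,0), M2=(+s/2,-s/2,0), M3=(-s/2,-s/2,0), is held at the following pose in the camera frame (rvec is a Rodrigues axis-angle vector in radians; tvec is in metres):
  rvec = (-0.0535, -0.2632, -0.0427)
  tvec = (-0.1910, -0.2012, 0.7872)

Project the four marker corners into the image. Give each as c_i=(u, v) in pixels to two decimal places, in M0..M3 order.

Intrinsics K: fx=891.4, fy=580.1, cx=322.2, cy=243.4
Marker side s = 0.123 m; corners in marker frame (Z=0):
  M0 = (-0.0615, +0.0615, 0)
  M1 = (+0.0615, +0.0615, 0)
  M2 = (+0.0615, -0.0615, 0)
  M3 = (-0.0615, -0.0615, 0)
rvec = (-0.0535, -0.2632, -0.0427), |rvec| = θ = 0.27196 rad = 15.582°
Rodrigues: sinθ=0.26862, 1−cosθ=0.03675; R = I + sinθ·[k]× + (1−cosθ)·[k]×²:
    [+0.96467 +0.04917 -0.25883]
    [-0.03518 +0.99767 +0.05843]
    [+0.26110 -0.04726 +0.96415]
t = (-0.1910, -0.2012, 0.7872) m
M0: Pc = R·M0+t = (-0.24730, -0.13768, +0.76824); u = 891.4·(-0.24730)/0.76824 + 322.2 = 35.2491, v = 580.1·(-0.13768)/0.76824 + 243.4 = 139.4371
M1: Pc = R·M1+t = (-0.12865, -0.14201, +0.80035); u = 891.4·(-0.12865)/0.80035 + 322.2 = 178.9162, v = 580.1·(-0.14201)/0.80035 + 243.4 = 140.4726
M2: Pc = R·M2+t = (-0.13470, -0.26472, +0.80616); u = 891.4·(-0.13470)/0.80616 + 322.2 = 173.2615, v = 580.1·(-0.26472)/0.80616 + 243.4 = 52.9125
M3: Pc = R·M3+t = (-0.25335, -0.26039, +0.77405); u = 891.4·(-0.25335)/0.77405 + 322.2 = 30.4388, v = 580.1·(-0.26039)/0.77405 + 243.4 = 48.2518

c0=(35.25, 139.44) c1=(178.92, 140.47) c2=(173.26, 52.91) c3=(30.44, 48.25)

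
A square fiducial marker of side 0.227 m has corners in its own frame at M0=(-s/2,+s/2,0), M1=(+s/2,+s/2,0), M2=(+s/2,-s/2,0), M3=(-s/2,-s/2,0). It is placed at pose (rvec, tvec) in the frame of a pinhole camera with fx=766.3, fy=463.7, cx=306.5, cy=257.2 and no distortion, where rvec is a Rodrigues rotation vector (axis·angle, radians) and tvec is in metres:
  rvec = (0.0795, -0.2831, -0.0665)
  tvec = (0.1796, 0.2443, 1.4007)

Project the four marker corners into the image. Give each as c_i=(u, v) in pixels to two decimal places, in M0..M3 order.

c0=(349.30, 380.21) c1=(463.00, 369.26) c2=(458.55, 297.21) c3=(342.97, 304.99)

Intrinsics K: fx=766.3, fy=463.7, cx=306.5, cy=257.2
Marker side s = 0.227 m; corners in marker frame (Z=0):
  M0 = (-0.1135, +0.1135, 0)
  M1 = (+0.1135, +0.1135, 0)
  M2 = (+0.1135, -0.1135, 0)
  M3 = (-0.1135, -0.1135, 0)
rvec = (0.0795, -0.2831, -0.0665), |rvec| = θ = 0.30148 rad = 17.273°
Rodrigues: sinθ=0.29693, 1−cosθ=0.04510; R = I + sinθ·[k]× + (1−cosθ)·[k]×²:
    [+0.95804 +0.05433 -0.28145]
    [-0.07667 +0.99467 -0.06896]
    [+0.27621 +0.08764 +0.95709]
t = (0.1796, 0.2443, 1.4007) m
M0: Pc = R·M0+t = (+0.07703, +0.36590, +1.37930); u = 766.3·(+0.07703)/1.37930 + 306.5 = 349.2954, v = 463.7·(+0.36590)/1.37930 + 257.2 = 380.2091
M1: Pc = R·M1+t = (+0.29450, +0.34849, +1.44200); u = 766.3·(+0.29450)/1.44200 + 306.5 = 463.0037, v = 463.7·(+0.34849)/1.44200 + 257.2 = 369.2643
M2: Pc = R·M2+t = (+0.28217, +0.12270, +1.42210); u = 766.3·(+0.28217)/1.42210 + 306.5 = 458.5477, v = 463.7·(+0.12270)/1.42210 + 257.2 = 297.2095
M3: Pc = R·M3+t = (+0.06470, +0.14011, +1.35940); u = 766.3·(+0.06470)/1.35940 + 306.5 = 342.9697, v = 463.7·(+0.14011)/1.35940 + 257.2 = 304.9911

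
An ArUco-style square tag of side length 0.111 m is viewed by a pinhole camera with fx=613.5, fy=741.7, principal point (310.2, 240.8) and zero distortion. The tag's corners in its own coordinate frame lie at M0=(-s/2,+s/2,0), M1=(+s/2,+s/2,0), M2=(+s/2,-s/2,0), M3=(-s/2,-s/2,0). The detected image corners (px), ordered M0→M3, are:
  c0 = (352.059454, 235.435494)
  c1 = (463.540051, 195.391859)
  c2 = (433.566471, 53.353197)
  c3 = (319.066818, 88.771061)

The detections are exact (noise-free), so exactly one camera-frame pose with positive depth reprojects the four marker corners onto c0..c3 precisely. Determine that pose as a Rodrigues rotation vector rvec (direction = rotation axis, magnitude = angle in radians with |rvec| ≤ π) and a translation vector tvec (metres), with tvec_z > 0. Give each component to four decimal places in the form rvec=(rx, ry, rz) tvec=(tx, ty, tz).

rvec=(0.0573, -0.1932, -0.2778) tvec=(0.0750, -0.0727, 0.5540)

Intrinsics K: fx=613.5, fy=741.7, cx=310.2, cy=240.8
Marker side s = 0.111 m; corners in marker frame (Z=0):
  M0 = (-0.0555, +0.0555, 0)
  M1 = (+0.0555, +0.0555, 0)
  M2 = (+0.0555, -0.0555, 0)
  M3 = (-0.0555, -0.0555, 0)
Detected image corners:
  c0 = (352.059454, 235.435494) px
  c1 = (463.540051, 195.391859) px
  c2 = (433.566471, 53.353197) px
  c3 = (319.066818, 88.771061) px
Planar DLT: solve 8×8 A·h = b for H (H[2,2]=1):
  H  [+1146.31125 +341.95620 +393.21635]
  H  [-293.14398 +1321.48456 +143.49319]
  H  [+0.32774 +0.14940 +1.00000]
B = K⁻¹H; ‖b₁‖=1.805120, ‖b₂‖=1.805120; λ = 2/(‖b₁‖+‖b₂‖) = 0.553980, sign → tz>0 ⇒ λ=+0.553980
r₁ = λ·B[:,0] = (+0.94330,-0.27790,+0.18156); r₂ = λ·B[:,1] = (+0.26693,+0.96015,+0.08276)
r₃ = r₁×r₂ = (-0.19733,-0.02960,+0.97989); SVD([r₁ r₂ r₃]) → R = UVᵀ:
  R  [+0.94330 +0.26693 -0.19733]
  R  [-0.27790 +0.96015 -0.02960]
  R  [+0.18156 +0.08276 +0.97989]
t = (+0.07496, -0.07268, +0.55398) m
tr R = 2.883341; θ = arccos((tr R − 1)/2) = 0.343236 rad = 19.666°
axis k = ((R−Rᵀ)₃₂, (R−Rᵀ)₁₃, (R−Rᵀ)₂₁) / (2 sinθ) = (+0.166945, -0.562930, -0.809468)
rvec = θ·k = (+0.057302, -0.193218, -0.277839)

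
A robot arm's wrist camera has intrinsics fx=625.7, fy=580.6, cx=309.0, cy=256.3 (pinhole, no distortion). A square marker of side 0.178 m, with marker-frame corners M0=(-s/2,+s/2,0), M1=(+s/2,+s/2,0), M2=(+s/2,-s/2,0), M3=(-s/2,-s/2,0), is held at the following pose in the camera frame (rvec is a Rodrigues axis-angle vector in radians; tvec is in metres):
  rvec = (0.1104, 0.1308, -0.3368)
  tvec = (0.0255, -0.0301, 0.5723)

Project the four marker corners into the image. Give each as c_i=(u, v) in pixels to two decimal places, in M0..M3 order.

c0=(279.60, 336.60) c1=(462.03, 281.64) c2=(398.44, 106.63) c3=(214.05, 170.92)

Intrinsics K: fx=625.7, fy=580.6, cx=309.0, cy=256.3
Marker side s = 0.178 m; corners in marker frame (Z=0):
  M0 = (-0.0890, +0.0890, 0)
  M1 = (+0.0890, +0.0890, 0)
  M2 = (+0.0890, -0.0890, 0)
  M3 = (-0.0890, -0.0890, 0)
rvec = (0.1104, 0.1308, -0.3368), |rvec| = θ = 0.37780 rad = 21.646°
Rodrigues: sinθ=0.36887, 1−cosθ=0.07052; R = I + sinθ·[k]× + (1−cosθ)·[k]×²:
    [+0.93550 +0.33598 +0.10934]
    [-0.32171 +0.93793 -0.12956]
    [-0.14608 +0.08603 +0.98553]
t = (0.0255, -0.0301, 0.5723) m
M0: Pc = R·M0+t = (-0.02786, +0.08201, +0.59296); u = 625.7·(-0.02786)/0.59296 + 309.0 = 279.6043, v = 580.6·(+0.08201)/0.59296 + 256.3 = 336.5991
M1: Pc = R·M1+t = (+0.13866, +0.02474, +0.56696); u = 625.7·(+0.13866)/0.56696 + 309.0 = 462.0292, v = 580.6·(+0.02474)/0.56696 + 256.3 = 281.6393
M2: Pc = R·M2+t = (+0.07886, -0.14221, +0.55164); u = 625.7·(+0.07886)/0.55164 + 309.0 = 398.4440, v = 580.6·(-0.14221)/0.55164 + 256.3 = 106.6268
M3: Pc = R·M3+t = (-0.08766, -0.08494, +0.57764); u = 625.7·(-0.08766)/0.57764 + 309.0 = 214.0455, v = 580.6·(-0.08494)/0.57764 + 256.3 = 170.9217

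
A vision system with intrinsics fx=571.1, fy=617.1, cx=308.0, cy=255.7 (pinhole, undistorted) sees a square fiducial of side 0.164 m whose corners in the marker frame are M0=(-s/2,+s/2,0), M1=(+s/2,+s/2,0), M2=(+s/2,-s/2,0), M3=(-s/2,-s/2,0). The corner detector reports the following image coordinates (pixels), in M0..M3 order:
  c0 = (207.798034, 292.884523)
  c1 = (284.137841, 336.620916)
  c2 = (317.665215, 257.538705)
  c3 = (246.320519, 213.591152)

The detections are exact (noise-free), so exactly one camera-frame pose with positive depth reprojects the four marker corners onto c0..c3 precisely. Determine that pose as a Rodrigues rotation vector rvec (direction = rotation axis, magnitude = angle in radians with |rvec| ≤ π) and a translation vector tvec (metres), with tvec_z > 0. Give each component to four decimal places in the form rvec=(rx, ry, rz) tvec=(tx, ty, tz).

rvec=(-0.3018, -0.3000, 0.4700) tvec=(-0.0827, 0.0334, 1.0994)

Intrinsics K: fx=571.1, fy=617.1, cx=308.0, cy=255.7
Marker side s = 0.164 m; corners in marker frame (Z=0):
  M0 = (-0.0820, +0.0820, 0)
  M1 = (+0.0820, +0.0820, 0)
  M2 = (+0.0820, -0.0820, 0)
  M3 = (-0.0820, -0.0820, 0)
Detected image corners:
  c0 = (207.798034, 292.884523) px
  c1 = (284.137841, 336.620916) px
  c2 = (317.665215, 257.538705) px
  c3 = (246.320519, 213.591152) px
Planar DLT: solve 8×8 A·h = b for H (H[2,2]=1):
  H  [+500.70292 -303.50423 +265.03396]
  H  [+320.34194 +395.20123 +274.47092]
  H  [+0.19260 -0.31851 +1.00000]
B = K⁻¹H; ‖b₁‖=0.909614, ‖b₂‖=0.909614; λ = 2/(‖b₁‖+‖b₂‖) = 1.099367, sign → tz>0 ⇒ λ=+1.099367
r₁ = λ·B[:,0] = (+0.84966,+0.48295,+0.21174); r₂ = λ·B[:,1] = (-0.39540,+0.84914,-0.35016)
r₃ = r₁×r₂ = (-0.34891,+0.21379,+0.91244); SVD([r₁ r₂ r₃]) → R = UVᵀ:
  R  [+0.84966 -0.39540 -0.34891]
  R  [+0.48295 +0.84914 +0.21379]
  R  [+0.21174 -0.35016 +0.91244]
t = (-0.08271, +0.03344, +1.09937) m
tr R = 2.611248; θ = arccos((tr R − 1)/2) = 0.634068 rad = 36.329°
axis k = ((R−Rᵀ)₃₂, (R−Rᵀ)₁₃, (R−Rᵀ)₂₁) / (2 sinθ) = (-0.475969, -0.473180, +0.741319)
rvec = θ·k = (-0.301797, -0.300028, +0.470047)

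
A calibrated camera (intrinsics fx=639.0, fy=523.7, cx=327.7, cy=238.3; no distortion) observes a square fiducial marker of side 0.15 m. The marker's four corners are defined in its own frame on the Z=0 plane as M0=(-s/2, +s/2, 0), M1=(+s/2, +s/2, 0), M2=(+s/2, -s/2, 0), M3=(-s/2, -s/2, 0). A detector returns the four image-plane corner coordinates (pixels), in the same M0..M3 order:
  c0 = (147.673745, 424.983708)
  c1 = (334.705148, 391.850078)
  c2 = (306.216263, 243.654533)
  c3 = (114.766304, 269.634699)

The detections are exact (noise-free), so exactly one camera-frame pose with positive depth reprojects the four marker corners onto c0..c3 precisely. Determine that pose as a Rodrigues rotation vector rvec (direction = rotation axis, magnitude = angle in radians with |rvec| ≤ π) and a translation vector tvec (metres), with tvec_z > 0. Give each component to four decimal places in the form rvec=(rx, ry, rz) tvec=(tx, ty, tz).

Intrinsics K: fx=639.0, fy=523.7, cx=327.7, cy=238.3
Marker side s = 0.15 m; corners in marker frame (Z=0):
  M0 = (-0.0750, +0.0750, 0)
  M1 = (+0.0750, +0.0750, 0)
  M2 = (+0.0750, -0.0750, 0)
  M3 = (-0.0750, -0.0750, 0)
Detected image corners:
  c0 = (147.673745, 424.983708) px
  c1 = (334.705148, 391.850078) px
  c2 = (306.216263, 243.654533) px
  c3 = (114.766304, 269.634699) px
Planar DLT: solve 8×8 A·h = b for H (H[2,2]=1):
  H  [+1336.91909 +227.20408 +228.32730]
  H  [-86.16813 +1044.96357 +332.73815]
  H  [+0.33398 +0.10148 +1.00000]
B = K⁻¹H; ‖b₁‖=1.975269, ‖b₂‖=1.975269; λ = 2/(‖b₁‖+‖b₂‖) = 0.506260, sign → tz>0 ⇒ λ=+0.506260
r₁ = λ·B[:,0] = (+0.97249,-0.16024,+0.16908); r₂ = λ·B[:,1] = (+0.15366,+0.98679,+0.05138)
r₃ = r₁×r₂ = (-0.17508,-0.02398,+0.98426); SVD([r₁ r₂ r₃]) → R = UVᵀ:
  R  [+0.97249 +0.15366 -0.17508]
  R  [-0.16024 +0.98679 -0.02398]
  R  [+0.16908 +0.05138 +0.98426]
t = (-0.07873, +0.09129, +0.50626) m
tr R = 2.943539; θ = arccos((tr R − 1)/2) = 0.238178 rad = 13.647°
axis k = ((R−Rᵀ)₃₂, (R−Rᵀ)₁₃, (R−Rᵀ)₂₁) / (2 sinθ) = (+0.159701, -0.729365, -0.665223)
rvec = θ·k = (+0.038037, -0.173719, -0.158442)

rvec=(0.0380, -0.1737, -0.1584) tvec=(-0.0787, 0.0913, 0.5063)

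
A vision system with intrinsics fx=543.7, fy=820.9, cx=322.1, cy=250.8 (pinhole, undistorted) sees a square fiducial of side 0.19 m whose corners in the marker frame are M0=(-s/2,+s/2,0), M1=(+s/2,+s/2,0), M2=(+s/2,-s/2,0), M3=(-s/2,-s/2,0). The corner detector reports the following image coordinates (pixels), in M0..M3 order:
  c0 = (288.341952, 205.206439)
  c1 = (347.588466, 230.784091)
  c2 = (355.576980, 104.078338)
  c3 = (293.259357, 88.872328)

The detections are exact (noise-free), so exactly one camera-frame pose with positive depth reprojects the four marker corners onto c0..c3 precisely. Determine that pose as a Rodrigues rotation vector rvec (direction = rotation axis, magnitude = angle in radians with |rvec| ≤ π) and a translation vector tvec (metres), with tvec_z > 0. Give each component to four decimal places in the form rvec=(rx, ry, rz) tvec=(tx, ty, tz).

Intrinsics K: fx=543.7, fy=820.9, cx=322.1, cy=250.8
Marker side s = 0.19 m; corners in marker frame (Z=0):
  M0 = (-0.0950, +0.0950, 0)
  M1 = (+0.0950, +0.0950, 0)
  M2 = (+0.0950, -0.0950, 0)
  M3 = (-0.0950, -0.0950, 0)
Detected image corners:
  c0 = (288.341952, 205.206439) px
  c1 = (347.588466, 230.784091) px
  c2 = (355.576980, 104.078338) px
  c3 = (293.259357, 88.872328) px
Planar DLT: solve 8×8 A·h = b for H (H[2,2]=1):
  H  [+163.90271 +35.27919 +319.72516]
  H  [+31.59275 +672.03479 +158.00301]
  H  [-0.48519 +0.21442 +1.00000]
B = K⁻¹H; ‖b₁‖=0.785536, ‖b₂‖=0.785536; λ = 2/(‖b₁‖+‖b₂‖) = 1.273015, sign → tz>0 ⇒ λ=+1.273015
r₁ = λ·B[:,0] = (+0.74967,+0.23770,-0.61765); r₂ = λ·B[:,1] = (-0.07910,+0.95877,+0.27296)
r₃ = r₁×r₂ = (+0.65707,-0.15577,+0.73756); SVD([r₁ r₂ r₃]) → R = UVᵀ:
  R  [+0.74967 -0.07910 +0.65707]
  R  [+0.23770 +0.95877 -0.15577]
  R  [-0.61765 +0.27296 +0.73756]
t = (-0.00556, -0.14391, +1.27302) m
tr R = 2.446003; θ = arccos((tr R − 1)/2) = 0.762659 rad = 43.697°
axis k = ((R−Rᵀ)₃₂, (R−Rᵀ)₁₃, (R−Rᵀ)₂₁) / (2 sinθ) = (+0.310293, +0.922576, +0.229285)
rvec = θ·k = (+0.236648, +0.703611, +0.174866)

rvec=(0.2366, 0.7036, 0.1749) tvec=(-0.0056, -0.1439, 1.2730)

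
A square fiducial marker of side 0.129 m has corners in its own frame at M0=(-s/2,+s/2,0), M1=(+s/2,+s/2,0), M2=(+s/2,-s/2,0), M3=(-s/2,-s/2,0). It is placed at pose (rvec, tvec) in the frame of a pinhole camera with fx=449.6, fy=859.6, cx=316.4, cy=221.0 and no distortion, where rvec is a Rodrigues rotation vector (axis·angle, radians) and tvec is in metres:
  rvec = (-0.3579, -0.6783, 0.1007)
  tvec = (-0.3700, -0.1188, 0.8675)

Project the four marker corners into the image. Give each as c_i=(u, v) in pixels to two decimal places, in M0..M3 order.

c0=(83.00, 144.38) c1=(154.30, 176.97) c2=(160.78, 67.61) c3=(93.90, 26.92)

Intrinsics K: fx=449.6, fy=859.6, cx=316.4, cy=221.0
Marker side s = 0.129 m; corners in marker frame (Z=0):
  M0 = (-0.0645, +0.0645, 0)
  M1 = (+0.0645, +0.0645, 0)
  M2 = (+0.0645, -0.0645, 0)
  M3 = (-0.0645, -0.0645, 0)
rvec = (-0.3579, -0.6783, 0.1007), |rvec| = θ = 0.77351 rad = 44.319°
Rodrigues: sinθ=0.69865, 1−cosθ=0.28454; R = I + sinθ·[k]× + (1−cosθ)·[k]×²:
    [+0.77638 +0.02449 -0.62979]
    [+0.20640 +0.93426 +0.29078]
    [+0.59551 -0.35575 +0.72028]
t = (-0.3700, -0.1188, 0.8675) m
M0: Pc = R·M0+t = (-0.41850, -0.07185, +0.80614); u = 449.6·(-0.41850)/0.80614 + 316.4 = 82.9975, v = 859.6·(-0.07185)/0.80614 + 221.0 = 144.3822
M1: Pc = R·M1+t = (-0.31834, -0.04523, +0.88297); u = 449.6·(-0.31834)/0.88297 + 316.4 = 154.3014, v = 859.6·(-0.04523)/0.88297 + 221.0 = 176.9697
M2: Pc = R·M2+t = (-0.32150, -0.16575, +0.92886); u = 449.6·(-0.32150)/0.92886 + 316.4 = 160.7806, v = 859.6·(-0.16575)/0.92886 + 221.0 = 67.6114
M3: Pc = R·M3+t = (-0.42166, -0.19237, +0.85203); u = 449.6·(-0.42166)/0.85203 + 316.4 = 93.9014, v = 859.6·(-0.19237)/0.85203 + 221.0 = 26.9190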